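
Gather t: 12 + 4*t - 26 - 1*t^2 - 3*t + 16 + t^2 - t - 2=0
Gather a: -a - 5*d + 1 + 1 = -a - 5*d + 2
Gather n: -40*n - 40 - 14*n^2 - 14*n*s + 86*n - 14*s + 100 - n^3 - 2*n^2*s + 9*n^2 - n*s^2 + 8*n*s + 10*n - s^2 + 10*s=-n^3 + n^2*(-2*s - 5) + n*(-s^2 - 6*s + 56) - s^2 - 4*s + 60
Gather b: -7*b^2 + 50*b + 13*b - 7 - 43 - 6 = -7*b^2 + 63*b - 56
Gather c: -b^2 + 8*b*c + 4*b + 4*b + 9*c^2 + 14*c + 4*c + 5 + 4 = -b^2 + 8*b + 9*c^2 + c*(8*b + 18) + 9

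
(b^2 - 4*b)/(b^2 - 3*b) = (b - 4)/(b - 3)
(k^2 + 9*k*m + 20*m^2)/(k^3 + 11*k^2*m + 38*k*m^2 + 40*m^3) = 1/(k + 2*m)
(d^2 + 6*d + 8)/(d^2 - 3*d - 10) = (d + 4)/(d - 5)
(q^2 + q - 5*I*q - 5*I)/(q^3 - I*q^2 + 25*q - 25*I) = (q + 1)/(q^2 + 4*I*q + 5)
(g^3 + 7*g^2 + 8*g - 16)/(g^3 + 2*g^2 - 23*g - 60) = (g^2 + 3*g - 4)/(g^2 - 2*g - 15)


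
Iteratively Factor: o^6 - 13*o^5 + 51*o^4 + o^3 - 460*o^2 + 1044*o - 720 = (o - 2)*(o^5 - 11*o^4 + 29*o^3 + 59*o^2 - 342*o + 360) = (o - 5)*(o - 2)*(o^4 - 6*o^3 - o^2 + 54*o - 72) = (o - 5)*(o - 3)*(o - 2)*(o^3 - 3*o^2 - 10*o + 24) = (o - 5)*(o - 3)*(o - 2)*(o + 3)*(o^2 - 6*o + 8) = (o - 5)*(o - 3)*(o - 2)^2*(o + 3)*(o - 4)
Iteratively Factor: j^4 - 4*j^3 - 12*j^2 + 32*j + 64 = (j - 4)*(j^3 - 12*j - 16) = (j - 4)*(j + 2)*(j^2 - 2*j - 8) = (j - 4)^2*(j + 2)*(j + 2)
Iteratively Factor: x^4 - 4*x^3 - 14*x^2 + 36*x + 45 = (x - 5)*(x^3 + x^2 - 9*x - 9) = (x - 5)*(x + 3)*(x^2 - 2*x - 3) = (x - 5)*(x + 1)*(x + 3)*(x - 3)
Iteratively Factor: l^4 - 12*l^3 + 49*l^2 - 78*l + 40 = (l - 1)*(l^3 - 11*l^2 + 38*l - 40) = (l - 5)*(l - 1)*(l^2 - 6*l + 8) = (l - 5)*(l - 2)*(l - 1)*(l - 4)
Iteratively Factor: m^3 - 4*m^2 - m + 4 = (m - 1)*(m^2 - 3*m - 4) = (m - 1)*(m + 1)*(m - 4)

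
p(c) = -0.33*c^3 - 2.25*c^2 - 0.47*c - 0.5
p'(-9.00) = -40.16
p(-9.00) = 62.05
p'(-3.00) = 4.12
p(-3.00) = -10.43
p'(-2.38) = 4.63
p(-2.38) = -7.68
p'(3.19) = -24.90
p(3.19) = -35.61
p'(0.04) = -0.65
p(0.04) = -0.52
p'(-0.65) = 2.04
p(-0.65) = -1.05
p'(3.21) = -25.12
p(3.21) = -36.11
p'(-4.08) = 1.41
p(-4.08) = -13.62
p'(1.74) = -11.30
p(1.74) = -9.87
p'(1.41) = -8.78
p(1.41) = -6.56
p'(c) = -0.99*c^2 - 4.5*c - 0.47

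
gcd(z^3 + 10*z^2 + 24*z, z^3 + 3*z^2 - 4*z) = z^2 + 4*z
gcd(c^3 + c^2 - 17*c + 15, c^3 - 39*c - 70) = c + 5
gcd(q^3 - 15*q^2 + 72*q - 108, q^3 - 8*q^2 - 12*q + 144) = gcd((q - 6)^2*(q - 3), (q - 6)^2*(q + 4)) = q^2 - 12*q + 36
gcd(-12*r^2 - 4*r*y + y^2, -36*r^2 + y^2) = -6*r + y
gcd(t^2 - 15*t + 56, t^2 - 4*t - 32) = t - 8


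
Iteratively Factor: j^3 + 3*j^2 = (j)*(j^2 + 3*j) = j^2*(j + 3)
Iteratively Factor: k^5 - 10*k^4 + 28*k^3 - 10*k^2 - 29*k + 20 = (k - 5)*(k^4 - 5*k^3 + 3*k^2 + 5*k - 4) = (k - 5)*(k - 1)*(k^3 - 4*k^2 - k + 4) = (k - 5)*(k - 4)*(k - 1)*(k^2 - 1) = (k - 5)*(k - 4)*(k - 1)*(k + 1)*(k - 1)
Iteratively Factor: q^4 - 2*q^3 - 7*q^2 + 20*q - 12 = (q - 2)*(q^3 - 7*q + 6) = (q - 2)^2*(q^2 + 2*q - 3) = (q - 2)^2*(q + 3)*(q - 1)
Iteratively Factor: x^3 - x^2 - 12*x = (x)*(x^2 - x - 12) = x*(x - 4)*(x + 3)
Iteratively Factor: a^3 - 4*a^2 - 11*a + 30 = (a - 2)*(a^2 - 2*a - 15) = (a - 2)*(a + 3)*(a - 5)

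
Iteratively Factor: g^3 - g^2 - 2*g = (g - 2)*(g^2 + g) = (g - 2)*(g + 1)*(g)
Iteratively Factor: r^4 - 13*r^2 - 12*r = (r)*(r^3 - 13*r - 12) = r*(r + 1)*(r^2 - r - 12) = r*(r - 4)*(r + 1)*(r + 3)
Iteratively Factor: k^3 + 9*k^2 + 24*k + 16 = (k + 4)*(k^2 + 5*k + 4) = (k + 1)*(k + 4)*(k + 4)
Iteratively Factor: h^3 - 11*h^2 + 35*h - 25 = (h - 5)*(h^2 - 6*h + 5) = (h - 5)*(h - 1)*(h - 5)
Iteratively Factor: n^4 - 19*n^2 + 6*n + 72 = (n - 3)*(n^3 + 3*n^2 - 10*n - 24) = (n - 3)^2*(n^2 + 6*n + 8) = (n - 3)^2*(n + 2)*(n + 4)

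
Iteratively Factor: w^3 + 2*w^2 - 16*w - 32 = (w + 2)*(w^2 - 16) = (w + 2)*(w + 4)*(w - 4)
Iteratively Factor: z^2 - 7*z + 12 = (z - 4)*(z - 3)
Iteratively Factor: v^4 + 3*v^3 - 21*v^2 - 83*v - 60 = (v + 1)*(v^3 + 2*v^2 - 23*v - 60) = (v - 5)*(v + 1)*(v^2 + 7*v + 12) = (v - 5)*(v + 1)*(v + 3)*(v + 4)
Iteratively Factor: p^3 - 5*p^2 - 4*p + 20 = (p - 5)*(p^2 - 4) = (p - 5)*(p - 2)*(p + 2)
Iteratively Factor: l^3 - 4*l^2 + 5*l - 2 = (l - 1)*(l^2 - 3*l + 2) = (l - 2)*(l - 1)*(l - 1)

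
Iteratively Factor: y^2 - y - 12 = (y + 3)*(y - 4)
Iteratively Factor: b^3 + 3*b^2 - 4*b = (b)*(b^2 + 3*b - 4) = b*(b - 1)*(b + 4)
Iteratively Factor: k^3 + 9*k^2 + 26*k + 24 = (k + 3)*(k^2 + 6*k + 8) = (k + 2)*(k + 3)*(k + 4)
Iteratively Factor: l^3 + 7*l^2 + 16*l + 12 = (l + 2)*(l^2 + 5*l + 6) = (l + 2)*(l + 3)*(l + 2)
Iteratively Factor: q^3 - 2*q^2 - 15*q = (q)*(q^2 - 2*q - 15) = q*(q - 5)*(q + 3)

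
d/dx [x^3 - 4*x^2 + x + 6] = 3*x^2 - 8*x + 1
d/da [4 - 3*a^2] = -6*a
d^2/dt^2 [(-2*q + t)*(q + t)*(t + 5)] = -2*q + 6*t + 10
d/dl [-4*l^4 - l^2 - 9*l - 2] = -16*l^3 - 2*l - 9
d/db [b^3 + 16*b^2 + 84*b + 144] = 3*b^2 + 32*b + 84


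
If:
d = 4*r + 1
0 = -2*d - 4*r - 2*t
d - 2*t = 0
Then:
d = 1/4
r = -3/16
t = 1/8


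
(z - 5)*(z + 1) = z^2 - 4*z - 5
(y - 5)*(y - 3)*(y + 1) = y^3 - 7*y^2 + 7*y + 15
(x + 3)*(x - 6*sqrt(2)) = x^2 - 6*sqrt(2)*x + 3*x - 18*sqrt(2)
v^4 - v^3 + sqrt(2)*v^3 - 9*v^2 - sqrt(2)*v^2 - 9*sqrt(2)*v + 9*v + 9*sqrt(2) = (v - 3)*(v - 1)*(v + 3)*(v + sqrt(2))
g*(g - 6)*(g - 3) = g^3 - 9*g^2 + 18*g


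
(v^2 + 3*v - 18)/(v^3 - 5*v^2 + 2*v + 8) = (v^2 + 3*v - 18)/(v^3 - 5*v^2 + 2*v + 8)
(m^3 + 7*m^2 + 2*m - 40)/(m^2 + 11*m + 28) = (m^2 + 3*m - 10)/(m + 7)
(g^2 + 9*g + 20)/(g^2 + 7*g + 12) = (g + 5)/(g + 3)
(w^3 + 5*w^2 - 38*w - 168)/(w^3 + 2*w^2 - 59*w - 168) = (w^2 - 2*w - 24)/(w^2 - 5*w - 24)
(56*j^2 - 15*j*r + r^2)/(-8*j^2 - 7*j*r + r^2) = (-7*j + r)/(j + r)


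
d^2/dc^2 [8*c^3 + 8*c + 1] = 48*c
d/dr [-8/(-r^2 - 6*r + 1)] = 16*(-r - 3)/(r^2 + 6*r - 1)^2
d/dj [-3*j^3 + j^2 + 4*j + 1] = -9*j^2 + 2*j + 4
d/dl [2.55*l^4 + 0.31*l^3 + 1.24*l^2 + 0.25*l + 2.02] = 10.2*l^3 + 0.93*l^2 + 2.48*l + 0.25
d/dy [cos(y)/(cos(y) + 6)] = -6*sin(y)/(cos(y) + 6)^2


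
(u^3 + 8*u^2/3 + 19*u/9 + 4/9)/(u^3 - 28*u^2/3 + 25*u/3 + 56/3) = (9*u^2 + 15*u + 4)/(3*(3*u^2 - 31*u + 56))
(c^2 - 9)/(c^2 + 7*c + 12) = (c - 3)/(c + 4)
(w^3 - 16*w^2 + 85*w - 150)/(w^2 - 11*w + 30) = w - 5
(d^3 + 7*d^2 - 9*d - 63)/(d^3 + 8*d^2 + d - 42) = (d - 3)/(d - 2)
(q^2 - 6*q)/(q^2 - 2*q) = (q - 6)/(q - 2)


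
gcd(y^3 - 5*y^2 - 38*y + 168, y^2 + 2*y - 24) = y^2 + 2*y - 24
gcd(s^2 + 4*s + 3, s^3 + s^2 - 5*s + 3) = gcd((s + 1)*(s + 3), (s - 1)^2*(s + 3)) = s + 3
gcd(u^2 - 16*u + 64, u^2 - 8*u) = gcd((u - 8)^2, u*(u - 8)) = u - 8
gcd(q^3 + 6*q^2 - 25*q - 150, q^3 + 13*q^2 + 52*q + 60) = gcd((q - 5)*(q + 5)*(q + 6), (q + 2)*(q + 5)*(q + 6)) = q^2 + 11*q + 30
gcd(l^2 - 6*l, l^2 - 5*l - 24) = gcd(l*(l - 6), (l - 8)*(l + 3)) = 1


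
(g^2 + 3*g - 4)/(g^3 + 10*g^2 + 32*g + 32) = (g - 1)/(g^2 + 6*g + 8)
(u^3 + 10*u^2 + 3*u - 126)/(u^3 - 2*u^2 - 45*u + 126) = (u + 6)/(u - 6)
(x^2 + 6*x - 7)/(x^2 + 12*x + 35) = (x - 1)/(x + 5)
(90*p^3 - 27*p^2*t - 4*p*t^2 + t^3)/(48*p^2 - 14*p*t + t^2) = (15*p^2 - 2*p*t - t^2)/(8*p - t)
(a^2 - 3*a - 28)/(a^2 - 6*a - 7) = (a + 4)/(a + 1)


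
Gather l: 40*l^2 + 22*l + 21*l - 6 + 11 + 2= 40*l^2 + 43*l + 7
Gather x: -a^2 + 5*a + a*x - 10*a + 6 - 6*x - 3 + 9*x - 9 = -a^2 - 5*a + x*(a + 3) - 6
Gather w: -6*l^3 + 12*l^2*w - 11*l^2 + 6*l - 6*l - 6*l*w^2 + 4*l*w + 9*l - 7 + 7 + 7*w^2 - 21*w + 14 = -6*l^3 - 11*l^2 + 9*l + w^2*(7 - 6*l) + w*(12*l^2 + 4*l - 21) + 14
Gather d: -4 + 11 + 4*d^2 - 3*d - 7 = 4*d^2 - 3*d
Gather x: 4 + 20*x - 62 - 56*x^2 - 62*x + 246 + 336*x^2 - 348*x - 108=280*x^2 - 390*x + 80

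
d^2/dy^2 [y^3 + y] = 6*y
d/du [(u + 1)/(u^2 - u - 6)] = (u^2 - u - (u + 1)*(2*u - 1) - 6)/(-u^2 + u + 6)^2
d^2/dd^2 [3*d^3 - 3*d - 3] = 18*d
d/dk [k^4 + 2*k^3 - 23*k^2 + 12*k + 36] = 4*k^3 + 6*k^2 - 46*k + 12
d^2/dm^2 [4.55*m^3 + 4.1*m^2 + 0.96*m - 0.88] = 27.3*m + 8.2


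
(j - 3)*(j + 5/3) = j^2 - 4*j/3 - 5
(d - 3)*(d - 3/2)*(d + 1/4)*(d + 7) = d^4 + 11*d^3/4 - 211*d^2/8 + 99*d/4 + 63/8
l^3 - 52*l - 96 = (l - 8)*(l + 2)*(l + 6)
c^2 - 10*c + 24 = (c - 6)*(c - 4)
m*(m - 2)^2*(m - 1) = m^4 - 5*m^3 + 8*m^2 - 4*m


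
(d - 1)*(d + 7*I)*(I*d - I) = I*d^3 - 7*d^2 - 2*I*d^2 + 14*d + I*d - 7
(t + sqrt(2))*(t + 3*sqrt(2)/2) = t^2 + 5*sqrt(2)*t/2 + 3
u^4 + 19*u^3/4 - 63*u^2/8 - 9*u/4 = u*(u - 3/2)*(u + 1/4)*(u + 6)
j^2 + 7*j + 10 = (j + 2)*(j + 5)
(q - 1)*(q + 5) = q^2 + 4*q - 5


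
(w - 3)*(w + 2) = w^2 - w - 6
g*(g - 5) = g^2 - 5*g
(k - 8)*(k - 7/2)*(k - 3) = k^3 - 29*k^2/2 + 125*k/2 - 84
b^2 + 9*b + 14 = (b + 2)*(b + 7)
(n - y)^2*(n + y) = n^3 - n^2*y - n*y^2 + y^3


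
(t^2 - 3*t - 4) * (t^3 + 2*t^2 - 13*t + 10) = t^5 - t^4 - 23*t^3 + 41*t^2 + 22*t - 40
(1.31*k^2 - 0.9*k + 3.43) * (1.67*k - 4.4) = 2.1877*k^3 - 7.267*k^2 + 9.6881*k - 15.092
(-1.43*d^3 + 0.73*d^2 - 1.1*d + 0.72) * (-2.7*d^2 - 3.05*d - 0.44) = 3.861*d^5 + 2.3905*d^4 + 1.3727*d^3 + 1.0898*d^2 - 1.712*d - 0.3168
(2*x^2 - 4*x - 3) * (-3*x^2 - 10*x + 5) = -6*x^4 - 8*x^3 + 59*x^2 + 10*x - 15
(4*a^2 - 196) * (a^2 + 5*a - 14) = 4*a^4 + 20*a^3 - 252*a^2 - 980*a + 2744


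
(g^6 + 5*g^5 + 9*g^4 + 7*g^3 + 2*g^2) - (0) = g^6 + 5*g^5 + 9*g^4 + 7*g^3 + 2*g^2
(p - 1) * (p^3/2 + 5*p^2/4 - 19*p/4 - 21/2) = p^4/2 + 3*p^3/4 - 6*p^2 - 23*p/4 + 21/2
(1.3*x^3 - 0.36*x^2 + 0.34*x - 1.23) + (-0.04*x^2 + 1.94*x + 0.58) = 1.3*x^3 - 0.4*x^2 + 2.28*x - 0.65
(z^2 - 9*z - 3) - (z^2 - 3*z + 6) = -6*z - 9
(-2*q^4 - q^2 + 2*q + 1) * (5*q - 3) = -10*q^5 + 6*q^4 - 5*q^3 + 13*q^2 - q - 3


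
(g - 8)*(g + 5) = g^2 - 3*g - 40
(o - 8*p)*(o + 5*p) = o^2 - 3*o*p - 40*p^2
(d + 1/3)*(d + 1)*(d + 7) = d^3 + 25*d^2/3 + 29*d/3 + 7/3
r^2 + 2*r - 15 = (r - 3)*(r + 5)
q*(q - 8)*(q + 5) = q^3 - 3*q^2 - 40*q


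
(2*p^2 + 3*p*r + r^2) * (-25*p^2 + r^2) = -50*p^4 - 75*p^3*r - 23*p^2*r^2 + 3*p*r^3 + r^4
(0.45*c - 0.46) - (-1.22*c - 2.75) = 1.67*c + 2.29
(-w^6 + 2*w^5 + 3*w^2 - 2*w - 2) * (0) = 0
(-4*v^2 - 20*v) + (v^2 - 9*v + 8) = -3*v^2 - 29*v + 8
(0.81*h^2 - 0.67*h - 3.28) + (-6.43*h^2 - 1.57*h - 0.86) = -5.62*h^2 - 2.24*h - 4.14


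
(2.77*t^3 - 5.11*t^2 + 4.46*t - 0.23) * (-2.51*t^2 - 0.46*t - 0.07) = -6.9527*t^5 + 11.5519*t^4 - 9.0379*t^3 - 1.1166*t^2 - 0.2064*t + 0.0161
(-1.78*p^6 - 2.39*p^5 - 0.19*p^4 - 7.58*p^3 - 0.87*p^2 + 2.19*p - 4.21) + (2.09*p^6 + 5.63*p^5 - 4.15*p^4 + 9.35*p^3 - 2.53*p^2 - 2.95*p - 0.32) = 0.31*p^6 + 3.24*p^5 - 4.34*p^4 + 1.77*p^3 - 3.4*p^2 - 0.76*p - 4.53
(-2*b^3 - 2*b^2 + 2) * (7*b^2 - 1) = -14*b^5 - 14*b^4 + 2*b^3 + 16*b^2 - 2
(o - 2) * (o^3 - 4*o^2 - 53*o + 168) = o^4 - 6*o^3 - 45*o^2 + 274*o - 336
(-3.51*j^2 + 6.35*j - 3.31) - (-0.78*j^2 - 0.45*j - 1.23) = -2.73*j^2 + 6.8*j - 2.08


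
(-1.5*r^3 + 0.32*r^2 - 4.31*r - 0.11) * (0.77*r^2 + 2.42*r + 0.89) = -1.155*r^5 - 3.3836*r^4 - 3.8793*r^3 - 10.2301*r^2 - 4.1021*r - 0.0979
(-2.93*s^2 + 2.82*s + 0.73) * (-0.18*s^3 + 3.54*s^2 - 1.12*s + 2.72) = 0.5274*s^5 - 10.8798*s^4 + 13.133*s^3 - 8.5438*s^2 + 6.8528*s + 1.9856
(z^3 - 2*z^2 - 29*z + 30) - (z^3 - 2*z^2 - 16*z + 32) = -13*z - 2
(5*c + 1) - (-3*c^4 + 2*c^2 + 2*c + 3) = 3*c^4 - 2*c^2 + 3*c - 2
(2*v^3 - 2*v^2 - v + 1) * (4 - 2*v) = -4*v^4 + 12*v^3 - 6*v^2 - 6*v + 4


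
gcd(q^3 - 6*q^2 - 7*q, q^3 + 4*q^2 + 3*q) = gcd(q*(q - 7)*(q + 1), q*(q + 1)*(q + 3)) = q^2 + q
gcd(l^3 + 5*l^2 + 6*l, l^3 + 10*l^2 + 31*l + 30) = l^2 + 5*l + 6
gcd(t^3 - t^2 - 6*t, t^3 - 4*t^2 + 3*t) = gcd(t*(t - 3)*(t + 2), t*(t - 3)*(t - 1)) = t^2 - 3*t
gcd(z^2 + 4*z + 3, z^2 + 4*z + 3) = z^2 + 4*z + 3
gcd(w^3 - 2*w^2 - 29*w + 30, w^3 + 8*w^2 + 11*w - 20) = w^2 + 4*w - 5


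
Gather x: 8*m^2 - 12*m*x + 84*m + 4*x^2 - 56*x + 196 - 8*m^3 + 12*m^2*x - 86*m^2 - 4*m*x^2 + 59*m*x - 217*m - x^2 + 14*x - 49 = -8*m^3 - 78*m^2 - 133*m + x^2*(3 - 4*m) + x*(12*m^2 + 47*m - 42) + 147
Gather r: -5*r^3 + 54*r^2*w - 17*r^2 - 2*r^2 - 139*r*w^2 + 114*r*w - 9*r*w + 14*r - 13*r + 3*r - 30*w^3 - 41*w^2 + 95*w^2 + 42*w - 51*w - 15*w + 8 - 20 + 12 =-5*r^3 + r^2*(54*w - 19) + r*(-139*w^2 + 105*w + 4) - 30*w^3 + 54*w^2 - 24*w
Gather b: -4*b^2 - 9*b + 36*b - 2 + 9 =-4*b^2 + 27*b + 7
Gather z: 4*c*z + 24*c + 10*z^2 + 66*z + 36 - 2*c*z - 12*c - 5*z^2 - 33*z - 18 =12*c + 5*z^2 + z*(2*c + 33) + 18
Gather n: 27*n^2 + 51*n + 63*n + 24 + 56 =27*n^2 + 114*n + 80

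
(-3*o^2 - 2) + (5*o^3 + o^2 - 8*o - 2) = 5*o^3 - 2*o^2 - 8*o - 4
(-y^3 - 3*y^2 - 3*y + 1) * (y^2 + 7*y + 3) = -y^5 - 10*y^4 - 27*y^3 - 29*y^2 - 2*y + 3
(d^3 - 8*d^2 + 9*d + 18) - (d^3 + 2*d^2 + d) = -10*d^2 + 8*d + 18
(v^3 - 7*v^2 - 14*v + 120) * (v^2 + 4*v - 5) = v^5 - 3*v^4 - 47*v^3 + 99*v^2 + 550*v - 600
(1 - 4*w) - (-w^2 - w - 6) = w^2 - 3*w + 7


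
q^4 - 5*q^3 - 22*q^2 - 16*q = q*(q - 8)*(q + 1)*(q + 2)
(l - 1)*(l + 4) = l^2 + 3*l - 4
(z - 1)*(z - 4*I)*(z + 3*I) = z^3 - z^2 - I*z^2 + 12*z + I*z - 12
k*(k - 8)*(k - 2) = k^3 - 10*k^2 + 16*k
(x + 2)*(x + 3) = x^2 + 5*x + 6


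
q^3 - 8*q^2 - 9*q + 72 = (q - 8)*(q - 3)*(q + 3)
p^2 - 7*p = p*(p - 7)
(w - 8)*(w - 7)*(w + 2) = w^3 - 13*w^2 + 26*w + 112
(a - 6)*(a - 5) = a^2 - 11*a + 30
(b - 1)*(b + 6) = b^2 + 5*b - 6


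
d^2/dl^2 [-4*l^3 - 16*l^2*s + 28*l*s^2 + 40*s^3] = -24*l - 32*s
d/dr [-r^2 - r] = -2*r - 1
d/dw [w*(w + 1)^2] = (w + 1)*(3*w + 1)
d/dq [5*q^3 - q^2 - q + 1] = 15*q^2 - 2*q - 1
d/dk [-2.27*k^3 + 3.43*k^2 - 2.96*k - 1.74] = -6.81*k^2 + 6.86*k - 2.96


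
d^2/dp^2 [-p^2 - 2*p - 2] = -2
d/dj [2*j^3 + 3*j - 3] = 6*j^2 + 3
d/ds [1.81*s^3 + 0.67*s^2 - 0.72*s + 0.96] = 5.43*s^2 + 1.34*s - 0.72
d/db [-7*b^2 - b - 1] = -14*b - 1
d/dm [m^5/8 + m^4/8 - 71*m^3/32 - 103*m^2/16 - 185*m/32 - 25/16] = 5*m^4/8 + m^3/2 - 213*m^2/32 - 103*m/8 - 185/32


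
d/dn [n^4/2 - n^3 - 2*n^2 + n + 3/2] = 2*n^3 - 3*n^2 - 4*n + 1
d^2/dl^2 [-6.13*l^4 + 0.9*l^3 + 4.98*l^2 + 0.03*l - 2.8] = -73.56*l^2 + 5.4*l + 9.96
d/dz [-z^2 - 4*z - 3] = -2*z - 4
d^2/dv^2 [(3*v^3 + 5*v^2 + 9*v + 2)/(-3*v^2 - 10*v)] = 2*(-231*v^3 - 54*v^2 - 180*v - 200)/(v^3*(27*v^3 + 270*v^2 + 900*v + 1000))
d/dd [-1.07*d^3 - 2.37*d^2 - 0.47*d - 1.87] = -3.21*d^2 - 4.74*d - 0.47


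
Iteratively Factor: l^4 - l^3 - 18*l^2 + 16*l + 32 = (l - 2)*(l^3 + l^2 - 16*l - 16) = (l - 2)*(l + 4)*(l^2 - 3*l - 4) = (l - 4)*(l - 2)*(l + 4)*(l + 1)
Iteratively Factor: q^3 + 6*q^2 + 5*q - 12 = (q + 3)*(q^2 + 3*q - 4) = (q + 3)*(q + 4)*(q - 1)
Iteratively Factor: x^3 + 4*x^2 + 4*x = (x)*(x^2 + 4*x + 4) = x*(x + 2)*(x + 2)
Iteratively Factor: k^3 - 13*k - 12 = (k + 1)*(k^2 - k - 12) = (k - 4)*(k + 1)*(k + 3)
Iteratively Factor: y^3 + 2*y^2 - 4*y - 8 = (y - 2)*(y^2 + 4*y + 4) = (y - 2)*(y + 2)*(y + 2)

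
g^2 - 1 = (g - 1)*(g + 1)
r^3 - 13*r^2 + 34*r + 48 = (r - 8)*(r - 6)*(r + 1)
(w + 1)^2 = w^2 + 2*w + 1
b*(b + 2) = b^2 + 2*b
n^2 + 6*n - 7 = (n - 1)*(n + 7)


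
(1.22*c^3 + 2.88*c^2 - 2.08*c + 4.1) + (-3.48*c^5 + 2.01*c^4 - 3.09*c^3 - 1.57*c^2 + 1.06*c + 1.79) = -3.48*c^5 + 2.01*c^4 - 1.87*c^3 + 1.31*c^2 - 1.02*c + 5.89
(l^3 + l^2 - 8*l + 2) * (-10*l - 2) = -10*l^4 - 12*l^3 + 78*l^2 - 4*l - 4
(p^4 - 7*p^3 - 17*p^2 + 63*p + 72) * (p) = p^5 - 7*p^4 - 17*p^3 + 63*p^2 + 72*p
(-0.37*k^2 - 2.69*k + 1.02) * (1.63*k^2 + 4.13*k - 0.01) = -0.6031*k^4 - 5.9128*k^3 - 9.4434*k^2 + 4.2395*k - 0.0102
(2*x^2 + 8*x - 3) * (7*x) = 14*x^3 + 56*x^2 - 21*x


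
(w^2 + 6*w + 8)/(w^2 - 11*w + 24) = (w^2 + 6*w + 8)/(w^2 - 11*w + 24)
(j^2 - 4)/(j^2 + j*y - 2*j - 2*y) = (j + 2)/(j + y)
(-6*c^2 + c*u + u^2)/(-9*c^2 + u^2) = (-2*c + u)/(-3*c + u)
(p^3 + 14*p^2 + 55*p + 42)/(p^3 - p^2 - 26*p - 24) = (p^2 + 13*p + 42)/(p^2 - 2*p - 24)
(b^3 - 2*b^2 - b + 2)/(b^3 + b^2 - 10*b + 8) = (b + 1)/(b + 4)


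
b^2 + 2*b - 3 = (b - 1)*(b + 3)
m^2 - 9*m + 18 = (m - 6)*(m - 3)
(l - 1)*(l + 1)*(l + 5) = l^3 + 5*l^2 - l - 5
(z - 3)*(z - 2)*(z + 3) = z^3 - 2*z^2 - 9*z + 18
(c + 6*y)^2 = c^2 + 12*c*y + 36*y^2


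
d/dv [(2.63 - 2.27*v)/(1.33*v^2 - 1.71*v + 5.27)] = (3.0191*v^2 - 6.9958*v - 7.4656)/(1.7689*v^4 - 4.5486*v^3 + 16.9423*v^2 - 18.0234*v + 27.7729)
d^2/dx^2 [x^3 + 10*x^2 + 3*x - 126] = 6*x + 20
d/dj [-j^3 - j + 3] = -3*j^2 - 1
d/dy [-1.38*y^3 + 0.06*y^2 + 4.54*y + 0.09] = -4.14*y^2 + 0.12*y + 4.54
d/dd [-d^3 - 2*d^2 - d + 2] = -3*d^2 - 4*d - 1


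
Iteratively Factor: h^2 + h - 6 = (h - 2)*(h + 3)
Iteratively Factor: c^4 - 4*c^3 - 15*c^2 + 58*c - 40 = (c - 2)*(c^3 - 2*c^2 - 19*c + 20) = (c - 2)*(c - 1)*(c^2 - c - 20) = (c - 5)*(c - 2)*(c - 1)*(c + 4)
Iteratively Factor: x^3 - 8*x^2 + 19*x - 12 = (x - 3)*(x^2 - 5*x + 4) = (x - 3)*(x - 1)*(x - 4)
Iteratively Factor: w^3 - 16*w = (w - 4)*(w^2 + 4*w) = w*(w - 4)*(w + 4)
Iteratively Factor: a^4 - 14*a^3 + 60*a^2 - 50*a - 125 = (a - 5)*(a^3 - 9*a^2 + 15*a + 25) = (a - 5)*(a + 1)*(a^2 - 10*a + 25) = (a - 5)^2*(a + 1)*(a - 5)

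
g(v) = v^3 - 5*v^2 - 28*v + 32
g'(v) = 3*v^2 - 10*v - 28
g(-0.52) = 45.07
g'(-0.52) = -21.99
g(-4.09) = -5.54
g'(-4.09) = 63.08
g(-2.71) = 51.26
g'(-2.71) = 21.13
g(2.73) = -61.36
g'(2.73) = -32.94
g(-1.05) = 54.73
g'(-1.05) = -14.19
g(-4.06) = -3.66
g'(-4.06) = 62.05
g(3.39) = -81.42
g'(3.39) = -27.42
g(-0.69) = 48.61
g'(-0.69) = -19.67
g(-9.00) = -850.00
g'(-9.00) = 305.00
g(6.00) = -100.00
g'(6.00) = 20.00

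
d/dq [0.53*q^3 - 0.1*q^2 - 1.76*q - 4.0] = 1.59*q^2 - 0.2*q - 1.76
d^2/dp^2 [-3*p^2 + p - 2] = -6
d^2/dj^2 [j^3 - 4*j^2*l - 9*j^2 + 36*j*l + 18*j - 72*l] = 6*j - 8*l - 18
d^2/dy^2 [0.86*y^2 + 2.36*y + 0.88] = 1.72000000000000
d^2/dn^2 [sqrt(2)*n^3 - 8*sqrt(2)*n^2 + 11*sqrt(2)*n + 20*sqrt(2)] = sqrt(2)*(6*n - 16)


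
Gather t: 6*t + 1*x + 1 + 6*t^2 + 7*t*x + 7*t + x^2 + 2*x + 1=6*t^2 + t*(7*x + 13) + x^2 + 3*x + 2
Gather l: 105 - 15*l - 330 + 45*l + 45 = 30*l - 180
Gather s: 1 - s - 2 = -s - 1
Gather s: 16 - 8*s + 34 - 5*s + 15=65 - 13*s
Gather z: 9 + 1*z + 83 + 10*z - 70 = 11*z + 22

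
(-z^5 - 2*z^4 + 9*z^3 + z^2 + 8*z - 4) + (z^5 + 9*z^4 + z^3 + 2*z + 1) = 7*z^4 + 10*z^3 + z^2 + 10*z - 3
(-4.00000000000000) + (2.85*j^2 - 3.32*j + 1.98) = 2.85*j^2 - 3.32*j - 2.02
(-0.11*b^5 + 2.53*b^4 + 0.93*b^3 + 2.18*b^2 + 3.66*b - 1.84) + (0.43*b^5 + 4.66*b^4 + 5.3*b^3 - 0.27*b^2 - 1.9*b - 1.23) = 0.32*b^5 + 7.19*b^4 + 6.23*b^3 + 1.91*b^2 + 1.76*b - 3.07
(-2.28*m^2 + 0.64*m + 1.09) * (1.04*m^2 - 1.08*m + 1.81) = -2.3712*m^4 + 3.128*m^3 - 3.6844*m^2 - 0.0188000000000001*m + 1.9729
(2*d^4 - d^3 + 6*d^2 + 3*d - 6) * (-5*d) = -10*d^5 + 5*d^4 - 30*d^3 - 15*d^2 + 30*d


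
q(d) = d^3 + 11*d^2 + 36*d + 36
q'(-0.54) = 24.99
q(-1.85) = 0.72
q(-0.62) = 17.67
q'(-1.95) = 4.51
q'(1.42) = 73.29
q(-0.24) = 27.98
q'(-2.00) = 4.00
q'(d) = 3*d^2 + 22*d + 36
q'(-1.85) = 5.57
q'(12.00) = 732.00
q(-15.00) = -1404.00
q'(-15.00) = 381.00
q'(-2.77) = -1.92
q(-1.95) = 0.21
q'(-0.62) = 23.51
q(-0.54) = 19.61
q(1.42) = 112.16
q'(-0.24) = 30.89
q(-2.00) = 0.00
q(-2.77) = -0.57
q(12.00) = 3780.00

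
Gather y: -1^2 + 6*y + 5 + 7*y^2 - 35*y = 7*y^2 - 29*y + 4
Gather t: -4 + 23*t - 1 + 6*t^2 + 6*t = 6*t^2 + 29*t - 5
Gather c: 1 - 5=-4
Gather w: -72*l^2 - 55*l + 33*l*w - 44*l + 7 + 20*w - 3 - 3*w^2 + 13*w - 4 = -72*l^2 - 99*l - 3*w^2 + w*(33*l + 33)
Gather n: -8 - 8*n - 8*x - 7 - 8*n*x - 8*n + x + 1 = n*(-8*x - 16) - 7*x - 14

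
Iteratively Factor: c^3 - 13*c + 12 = (c + 4)*(c^2 - 4*c + 3) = (c - 1)*(c + 4)*(c - 3)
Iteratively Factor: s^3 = (s)*(s^2) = s^2*(s)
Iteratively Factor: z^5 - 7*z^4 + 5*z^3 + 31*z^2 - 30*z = (z - 5)*(z^4 - 2*z^3 - 5*z^2 + 6*z) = (z - 5)*(z + 2)*(z^3 - 4*z^2 + 3*z) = (z - 5)*(z - 3)*(z + 2)*(z^2 - z) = (z - 5)*(z - 3)*(z - 1)*(z + 2)*(z)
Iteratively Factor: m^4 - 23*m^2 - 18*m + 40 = (m - 5)*(m^3 + 5*m^2 + 2*m - 8) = (m - 5)*(m + 4)*(m^2 + m - 2) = (m - 5)*(m - 1)*(m + 4)*(m + 2)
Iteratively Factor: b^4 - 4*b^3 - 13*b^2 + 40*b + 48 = (b + 3)*(b^3 - 7*b^2 + 8*b + 16) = (b - 4)*(b + 3)*(b^2 - 3*b - 4) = (b - 4)^2*(b + 3)*(b + 1)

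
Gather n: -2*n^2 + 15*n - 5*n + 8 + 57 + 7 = -2*n^2 + 10*n + 72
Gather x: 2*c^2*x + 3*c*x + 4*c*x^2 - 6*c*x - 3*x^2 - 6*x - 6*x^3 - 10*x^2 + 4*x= -6*x^3 + x^2*(4*c - 13) + x*(2*c^2 - 3*c - 2)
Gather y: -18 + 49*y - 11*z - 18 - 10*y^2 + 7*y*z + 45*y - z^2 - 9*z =-10*y^2 + y*(7*z + 94) - z^2 - 20*z - 36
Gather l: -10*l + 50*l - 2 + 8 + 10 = 40*l + 16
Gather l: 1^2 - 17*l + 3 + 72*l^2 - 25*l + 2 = 72*l^2 - 42*l + 6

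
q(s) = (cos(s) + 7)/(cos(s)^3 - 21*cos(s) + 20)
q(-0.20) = 22.17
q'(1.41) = -0.59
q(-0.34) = 7.64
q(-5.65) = 2.17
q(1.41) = 0.43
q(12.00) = 2.72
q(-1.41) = 0.43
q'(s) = (3*sin(s)*cos(s)^2 - 21*sin(s))*(cos(s) + 7)/(cos(s)^3 - 21*cos(s) + 20)^2 - sin(s)/(cos(s)^3 - 21*cos(s) + 20) = (3*cos(s) + 21*cos(2*s) + cos(3*s) - 313)*sin(s)/(2*(cos(s)^3 - 21*cos(s) + 20)^2)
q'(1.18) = -1.04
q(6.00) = 11.03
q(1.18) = 0.61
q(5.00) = 0.52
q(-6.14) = 43.30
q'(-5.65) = -6.97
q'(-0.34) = 45.21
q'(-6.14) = -605.59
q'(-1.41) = 0.59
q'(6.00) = 78.27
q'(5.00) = 0.80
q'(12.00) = 9.76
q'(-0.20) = 222.21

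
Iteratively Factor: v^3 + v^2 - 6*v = (v - 2)*(v^2 + 3*v) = v*(v - 2)*(v + 3)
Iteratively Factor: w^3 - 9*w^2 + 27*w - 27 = (w - 3)*(w^2 - 6*w + 9) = (w - 3)^2*(w - 3)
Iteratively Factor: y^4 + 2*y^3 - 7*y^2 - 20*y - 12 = (y + 1)*(y^3 + y^2 - 8*y - 12) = (y + 1)*(y + 2)*(y^2 - y - 6) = (y - 3)*(y + 1)*(y + 2)*(y + 2)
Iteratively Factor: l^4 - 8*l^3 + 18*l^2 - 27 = (l - 3)*(l^3 - 5*l^2 + 3*l + 9) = (l - 3)*(l + 1)*(l^2 - 6*l + 9) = (l - 3)^2*(l + 1)*(l - 3)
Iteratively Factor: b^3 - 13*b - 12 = (b + 1)*(b^2 - b - 12) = (b - 4)*(b + 1)*(b + 3)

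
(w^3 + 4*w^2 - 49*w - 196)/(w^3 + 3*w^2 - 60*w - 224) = (w - 7)/(w - 8)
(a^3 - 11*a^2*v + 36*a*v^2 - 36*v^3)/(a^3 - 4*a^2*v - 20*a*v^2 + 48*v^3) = (a - 3*v)/(a + 4*v)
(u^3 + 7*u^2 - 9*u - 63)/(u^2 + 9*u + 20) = (u^3 + 7*u^2 - 9*u - 63)/(u^2 + 9*u + 20)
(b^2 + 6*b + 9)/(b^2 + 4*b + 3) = (b + 3)/(b + 1)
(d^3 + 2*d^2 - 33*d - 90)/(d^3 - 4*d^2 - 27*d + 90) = (d + 3)/(d - 3)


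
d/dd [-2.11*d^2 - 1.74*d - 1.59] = -4.22*d - 1.74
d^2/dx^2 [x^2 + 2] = 2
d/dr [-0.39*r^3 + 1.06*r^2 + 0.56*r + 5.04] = -1.17*r^2 + 2.12*r + 0.56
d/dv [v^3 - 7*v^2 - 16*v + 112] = 3*v^2 - 14*v - 16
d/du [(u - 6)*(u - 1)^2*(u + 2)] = 4*u^3 - 18*u^2 - 6*u + 20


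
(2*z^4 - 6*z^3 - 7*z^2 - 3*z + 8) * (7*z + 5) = 14*z^5 - 32*z^4 - 79*z^3 - 56*z^2 + 41*z + 40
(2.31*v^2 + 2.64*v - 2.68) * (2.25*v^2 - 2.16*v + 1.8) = 5.1975*v^4 + 0.9504*v^3 - 7.5744*v^2 + 10.5408*v - 4.824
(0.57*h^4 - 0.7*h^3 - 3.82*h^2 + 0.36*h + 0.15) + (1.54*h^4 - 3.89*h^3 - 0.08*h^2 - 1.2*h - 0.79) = 2.11*h^4 - 4.59*h^3 - 3.9*h^2 - 0.84*h - 0.64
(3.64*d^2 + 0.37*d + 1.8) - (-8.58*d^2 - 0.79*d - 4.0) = 12.22*d^2 + 1.16*d + 5.8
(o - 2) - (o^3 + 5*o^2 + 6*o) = -o^3 - 5*o^2 - 5*o - 2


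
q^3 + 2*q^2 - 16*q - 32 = (q - 4)*(q + 2)*(q + 4)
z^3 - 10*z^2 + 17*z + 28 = (z - 7)*(z - 4)*(z + 1)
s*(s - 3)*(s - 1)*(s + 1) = s^4 - 3*s^3 - s^2 + 3*s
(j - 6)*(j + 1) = j^2 - 5*j - 6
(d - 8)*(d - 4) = d^2 - 12*d + 32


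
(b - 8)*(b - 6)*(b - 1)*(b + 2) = b^4 - 13*b^3 + 32*b^2 + 76*b - 96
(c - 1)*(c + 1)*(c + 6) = c^3 + 6*c^2 - c - 6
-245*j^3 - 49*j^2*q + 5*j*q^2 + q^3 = (-7*j + q)*(5*j + q)*(7*j + q)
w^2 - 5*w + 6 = (w - 3)*(w - 2)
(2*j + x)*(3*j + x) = 6*j^2 + 5*j*x + x^2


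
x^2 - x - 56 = (x - 8)*(x + 7)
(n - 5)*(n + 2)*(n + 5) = n^3 + 2*n^2 - 25*n - 50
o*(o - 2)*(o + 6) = o^3 + 4*o^2 - 12*o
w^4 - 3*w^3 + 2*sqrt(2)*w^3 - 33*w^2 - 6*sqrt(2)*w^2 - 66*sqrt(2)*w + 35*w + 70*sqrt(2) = (w - 7)*(w - 1)*(w + 5)*(w + 2*sqrt(2))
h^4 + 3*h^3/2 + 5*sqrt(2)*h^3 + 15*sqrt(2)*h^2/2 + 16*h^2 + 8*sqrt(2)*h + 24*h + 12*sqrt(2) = (h + 3/2)*(h + sqrt(2))*(h + 2*sqrt(2))^2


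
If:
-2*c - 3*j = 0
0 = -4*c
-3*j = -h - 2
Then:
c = 0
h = -2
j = 0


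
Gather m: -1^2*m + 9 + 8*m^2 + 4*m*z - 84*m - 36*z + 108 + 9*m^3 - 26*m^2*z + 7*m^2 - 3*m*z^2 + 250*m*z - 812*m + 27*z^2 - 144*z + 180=9*m^3 + m^2*(15 - 26*z) + m*(-3*z^2 + 254*z - 897) + 27*z^2 - 180*z + 297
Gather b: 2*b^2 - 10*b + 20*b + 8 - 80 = 2*b^2 + 10*b - 72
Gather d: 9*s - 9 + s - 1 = 10*s - 10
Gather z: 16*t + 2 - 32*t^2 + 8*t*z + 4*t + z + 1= -32*t^2 + 20*t + z*(8*t + 1) + 3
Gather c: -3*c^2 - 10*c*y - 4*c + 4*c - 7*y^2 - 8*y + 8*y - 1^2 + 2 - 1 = -3*c^2 - 10*c*y - 7*y^2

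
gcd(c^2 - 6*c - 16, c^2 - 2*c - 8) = c + 2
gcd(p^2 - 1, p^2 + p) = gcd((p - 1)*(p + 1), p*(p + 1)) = p + 1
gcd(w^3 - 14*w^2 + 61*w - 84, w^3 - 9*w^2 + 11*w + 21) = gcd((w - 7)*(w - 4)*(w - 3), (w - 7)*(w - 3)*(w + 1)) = w^2 - 10*w + 21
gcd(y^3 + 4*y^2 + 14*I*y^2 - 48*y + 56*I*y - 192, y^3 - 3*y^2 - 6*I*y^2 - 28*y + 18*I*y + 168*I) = y + 4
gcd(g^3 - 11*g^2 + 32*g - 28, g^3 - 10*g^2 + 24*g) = 1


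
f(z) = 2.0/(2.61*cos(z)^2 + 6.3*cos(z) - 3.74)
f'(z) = 2.0*(5.22*sin(z)*cos(z) + 6.3*sin(z))/(2.61*cos(z)^2 + 6.3*cos(z) - 3.74)^2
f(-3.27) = -0.27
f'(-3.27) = 0.01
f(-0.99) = 3.98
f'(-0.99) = -60.68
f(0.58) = 0.60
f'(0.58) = 1.04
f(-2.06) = -0.33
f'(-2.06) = -0.18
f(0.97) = 3.05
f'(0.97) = 35.52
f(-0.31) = 0.43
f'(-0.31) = -0.32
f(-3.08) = -0.27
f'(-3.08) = -0.00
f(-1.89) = -0.37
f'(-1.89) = -0.30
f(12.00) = 0.58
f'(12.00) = -0.97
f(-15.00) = -0.28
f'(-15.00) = -0.06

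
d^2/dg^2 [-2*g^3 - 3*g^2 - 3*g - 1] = -12*g - 6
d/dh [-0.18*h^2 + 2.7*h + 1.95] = 2.7 - 0.36*h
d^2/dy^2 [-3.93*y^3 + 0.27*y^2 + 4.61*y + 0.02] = 0.54 - 23.58*y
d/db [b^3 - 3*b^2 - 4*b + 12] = 3*b^2 - 6*b - 4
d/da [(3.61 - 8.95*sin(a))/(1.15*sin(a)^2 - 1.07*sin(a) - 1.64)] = (10.2925*sin(a)^2 - 8.303*sin(a) + 18.5407)*cos(a)/(1.3225*sin(a)^4 - 2.461*sin(a)^3 - 2.6271*sin(a)^2 + 3.5096*sin(a) + 2.6896)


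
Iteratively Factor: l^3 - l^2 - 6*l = (l + 2)*(l^2 - 3*l) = l*(l + 2)*(l - 3)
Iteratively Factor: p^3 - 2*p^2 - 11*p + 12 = (p - 1)*(p^2 - p - 12) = (p - 1)*(p + 3)*(p - 4)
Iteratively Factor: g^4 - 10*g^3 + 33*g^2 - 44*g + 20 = (g - 5)*(g^3 - 5*g^2 + 8*g - 4) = (g - 5)*(g - 2)*(g^2 - 3*g + 2) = (g - 5)*(g - 2)^2*(g - 1)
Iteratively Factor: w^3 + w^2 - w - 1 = (w + 1)*(w^2 - 1) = (w - 1)*(w + 1)*(w + 1)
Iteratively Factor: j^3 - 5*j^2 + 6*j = (j)*(j^2 - 5*j + 6) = j*(j - 3)*(j - 2)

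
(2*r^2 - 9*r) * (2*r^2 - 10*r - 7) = 4*r^4 - 38*r^3 + 76*r^2 + 63*r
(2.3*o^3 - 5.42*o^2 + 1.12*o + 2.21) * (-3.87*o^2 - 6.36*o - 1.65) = -8.901*o^5 + 6.3474*o^4 + 26.3418*o^3 - 6.7329*o^2 - 15.9036*o - 3.6465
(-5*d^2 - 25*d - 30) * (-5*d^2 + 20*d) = 25*d^4 + 25*d^3 - 350*d^2 - 600*d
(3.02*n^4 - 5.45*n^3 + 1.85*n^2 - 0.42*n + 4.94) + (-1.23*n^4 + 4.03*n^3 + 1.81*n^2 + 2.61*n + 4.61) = 1.79*n^4 - 1.42*n^3 + 3.66*n^2 + 2.19*n + 9.55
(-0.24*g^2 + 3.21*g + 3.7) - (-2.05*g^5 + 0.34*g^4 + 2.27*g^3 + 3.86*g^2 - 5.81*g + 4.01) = 2.05*g^5 - 0.34*g^4 - 2.27*g^3 - 4.1*g^2 + 9.02*g - 0.31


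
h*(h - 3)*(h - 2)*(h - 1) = h^4 - 6*h^3 + 11*h^2 - 6*h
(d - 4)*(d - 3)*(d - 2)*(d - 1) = d^4 - 10*d^3 + 35*d^2 - 50*d + 24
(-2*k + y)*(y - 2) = -2*k*y + 4*k + y^2 - 2*y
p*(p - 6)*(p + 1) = p^3 - 5*p^2 - 6*p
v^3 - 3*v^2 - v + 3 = (v - 3)*(v - 1)*(v + 1)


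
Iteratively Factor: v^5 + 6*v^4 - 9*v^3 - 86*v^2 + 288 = (v + 4)*(v^4 + 2*v^3 - 17*v^2 - 18*v + 72) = (v - 3)*(v + 4)*(v^3 + 5*v^2 - 2*v - 24) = (v - 3)*(v - 2)*(v + 4)*(v^2 + 7*v + 12) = (v - 3)*(v - 2)*(v + 3)*(v + 4)*(v + 4)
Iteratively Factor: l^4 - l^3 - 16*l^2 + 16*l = (l - 1)*(l^3 - 16*l) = (l - 4)*(l - 1)*(l^2 + 4*l) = (l - 4)*(l - 1)*(l + 4)*(l)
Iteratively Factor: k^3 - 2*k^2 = (k - 2)*(k^2) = k*(k - 2)*(k)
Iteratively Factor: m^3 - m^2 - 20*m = (m - 5)*(m^2 + 4*m) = (m - 5)*(m + 4)*(m)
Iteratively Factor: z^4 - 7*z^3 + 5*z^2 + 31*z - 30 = (z + 2)*(z^3 - 9*z^2 + 23*z - 15) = (z - 3)*(z + 2)*(z^2 - 6*z + 5) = (z - 5)*(z - 3)*(z + 2)*(z - 1)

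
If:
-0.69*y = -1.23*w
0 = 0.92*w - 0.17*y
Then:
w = 0.00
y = 0.00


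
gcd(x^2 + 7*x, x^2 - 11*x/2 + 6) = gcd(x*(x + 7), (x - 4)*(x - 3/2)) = 1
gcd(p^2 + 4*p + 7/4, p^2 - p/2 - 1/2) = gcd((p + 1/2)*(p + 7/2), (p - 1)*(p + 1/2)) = p + 1/2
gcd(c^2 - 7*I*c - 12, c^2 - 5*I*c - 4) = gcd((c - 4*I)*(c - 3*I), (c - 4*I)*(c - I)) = c - 4*I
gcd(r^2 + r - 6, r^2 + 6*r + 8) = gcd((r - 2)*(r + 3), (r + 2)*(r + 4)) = 1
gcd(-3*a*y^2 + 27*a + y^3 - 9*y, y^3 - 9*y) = y^2 - 9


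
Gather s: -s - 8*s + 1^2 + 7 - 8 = -9*s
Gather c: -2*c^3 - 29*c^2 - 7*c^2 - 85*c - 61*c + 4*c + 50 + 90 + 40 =-2*c^3 - 36*c^2 - 142*c + 180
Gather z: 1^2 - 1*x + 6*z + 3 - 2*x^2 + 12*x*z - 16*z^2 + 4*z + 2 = -2*x^2 - x - 16*z^2 + z*(12*x + 10) + 6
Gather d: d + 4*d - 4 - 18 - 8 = 5*d - 30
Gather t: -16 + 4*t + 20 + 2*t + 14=6*t + 18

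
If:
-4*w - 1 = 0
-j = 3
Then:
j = -3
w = -1/4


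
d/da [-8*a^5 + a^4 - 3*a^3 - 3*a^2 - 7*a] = -40*a^4 + 4*a^3 - 9*a^2 - 6*a - 7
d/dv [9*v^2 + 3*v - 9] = 18*v + 3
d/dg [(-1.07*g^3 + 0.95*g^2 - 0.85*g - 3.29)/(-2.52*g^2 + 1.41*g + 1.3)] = (2.6964*g^4 - 3.0174*g^3 - 4.9755*g^2 - 14.1116*g + 3.5339)/(6.3504*g^4 - 7.1064*g^3 - 4.5639*g^2 + 3.666*g + 1.69)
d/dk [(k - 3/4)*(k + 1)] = 2*k + 1/4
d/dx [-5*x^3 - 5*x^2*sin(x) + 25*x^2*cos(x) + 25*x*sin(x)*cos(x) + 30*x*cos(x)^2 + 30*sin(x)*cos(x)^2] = -25*x^2*sin(x) - 5*x^2*cos(x) - 15*x^2 - 10*x*sin(x) - 30*x*sin(2*x) + 50*x*cos(x) + 25*x*cos(2*x) + 25*sin(2*x)/2 + 15*cos(x)/2 + 15*cos(2*x) + 45*cos(3*x)/2 + 15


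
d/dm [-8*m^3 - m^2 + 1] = 2*m*(-12*m - 1)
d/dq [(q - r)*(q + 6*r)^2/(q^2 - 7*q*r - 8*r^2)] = (q + 6*r)*((-3*q - 4*r)*(-q^2 + 7*q*r + 8*r^2) - (q - r)*(q + 6*r)*(2*q - 7*r))/(-q^2 + 7*q*r + 8*r^2)^2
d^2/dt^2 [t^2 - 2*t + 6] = 2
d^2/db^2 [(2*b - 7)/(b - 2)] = -6/(b - 2)^3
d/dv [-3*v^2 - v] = -6*v - 1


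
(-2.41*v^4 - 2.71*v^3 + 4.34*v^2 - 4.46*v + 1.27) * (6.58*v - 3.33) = -15.8578*v^5 - 9.8065*v^4 + 37.5815*v^3 - 43.799*v^2 + 23.2084*v - 4.2291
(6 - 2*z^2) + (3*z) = -2*z^2 + 3*z + 6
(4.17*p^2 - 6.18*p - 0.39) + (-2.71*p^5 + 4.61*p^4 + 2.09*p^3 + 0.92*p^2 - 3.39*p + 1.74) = -2.71*p^5 + 4.61*p^4 + 2.09*p^3 + 5.09*p^2 - 9.57*p + 1.35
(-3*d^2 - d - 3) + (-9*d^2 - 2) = -12*d^2 - d - 5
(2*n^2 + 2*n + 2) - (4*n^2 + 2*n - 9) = 11 - 2*n^2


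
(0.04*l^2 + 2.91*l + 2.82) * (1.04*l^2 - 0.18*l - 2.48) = 0.0416*l^4 + 3.0192*l^3 + 2.3098*l^2 - 7.7244*l - 6.9936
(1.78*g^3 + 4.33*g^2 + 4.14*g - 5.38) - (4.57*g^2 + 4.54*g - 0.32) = 1.78*g^3 - 0.24*g^2 - 0.4*g - 5.06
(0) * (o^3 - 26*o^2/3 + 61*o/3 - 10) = 0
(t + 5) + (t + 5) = 2*t + 10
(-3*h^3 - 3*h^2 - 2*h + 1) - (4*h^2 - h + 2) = -3*h^3 - 7*h^2 - h - 1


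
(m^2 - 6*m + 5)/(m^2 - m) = (m - 5)/m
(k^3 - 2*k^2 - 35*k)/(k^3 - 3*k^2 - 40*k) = (k - 7)/(k - 8)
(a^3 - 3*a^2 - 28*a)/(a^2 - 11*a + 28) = a*(a + 4)/(a - 4)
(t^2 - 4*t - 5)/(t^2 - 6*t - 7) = (t - 5)/(t - 7)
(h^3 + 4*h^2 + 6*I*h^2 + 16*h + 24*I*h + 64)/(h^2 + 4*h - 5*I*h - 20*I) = (h^2 + 6*I*h + 16)/(h - 5*I)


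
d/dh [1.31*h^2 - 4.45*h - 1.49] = 2.62*h - 4.45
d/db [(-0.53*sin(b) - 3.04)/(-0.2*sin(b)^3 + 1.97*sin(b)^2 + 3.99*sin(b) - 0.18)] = (-0.212*sin(b)^3 - 0.7799*sin(b)^2 + 11.9776*sin(b) + 12.225)*cos(b)/(0.04*sin(b)^6 - 0.788*sin(b)^5 + 2.2849*sin(b)^4 + 15.7926*sin(b)^3 + 15.2109*sin(b)^2 - 1.4364*sin(b) + 0.0324)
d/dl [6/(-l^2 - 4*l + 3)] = 12*(l + 2)/(l^2 + 4*l - 3)^2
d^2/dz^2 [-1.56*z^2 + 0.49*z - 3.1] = -3.12000000000000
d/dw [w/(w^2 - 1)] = (-w^2 - 1)/(w^4 - 2*w^2 + 1)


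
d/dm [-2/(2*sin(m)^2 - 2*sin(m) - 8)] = (2*sin(m) - 1)*cos(m)/(sin(m) + cos(m)^2 + 3)^2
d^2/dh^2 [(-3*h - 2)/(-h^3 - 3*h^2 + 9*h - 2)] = 6*(3*h^5 + 13*h^4 + 34*h^3 - 12*h^2 - 76*h + 68)/(h^9 + 9*h^8 - 129*h^6 + 36*h^5 + 675*h^4 - 1041*h^3 + 522*h^2 - 108*h + 8)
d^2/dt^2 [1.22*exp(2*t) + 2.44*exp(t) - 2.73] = (4.88*exp(t) + 2.44)*exp(t)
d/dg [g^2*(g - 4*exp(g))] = g*(-4*g*exp(g) + 3*g - 8*exp(g))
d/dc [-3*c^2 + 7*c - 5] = 7 - 6*c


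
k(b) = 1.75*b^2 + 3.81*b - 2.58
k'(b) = 3.5*b + 3.81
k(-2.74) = 0.12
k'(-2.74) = -5.78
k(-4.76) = 18.94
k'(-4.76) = -12.85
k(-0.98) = -4.63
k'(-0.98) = 0.38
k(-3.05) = 2.08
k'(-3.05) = -6.86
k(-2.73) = 0.06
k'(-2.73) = -5.74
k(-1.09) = -4.65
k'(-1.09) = -0.01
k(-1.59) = -4.21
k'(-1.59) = -1.76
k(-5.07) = 23.09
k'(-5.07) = -13.94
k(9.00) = 173.46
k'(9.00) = 35.31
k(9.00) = 173.46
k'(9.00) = 35.31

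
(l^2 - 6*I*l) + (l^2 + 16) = 2*l^2 - 6*I*l + 16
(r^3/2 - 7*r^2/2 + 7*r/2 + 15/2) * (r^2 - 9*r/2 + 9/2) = r^5/2 - 23*r^4/4 + 43*r^3/2 - 24*r^2 - 18*r + 135/4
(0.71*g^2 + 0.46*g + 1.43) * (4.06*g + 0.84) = 2.8826*g^3 + 2.464*g^2 + 6.1922*g + 1.2012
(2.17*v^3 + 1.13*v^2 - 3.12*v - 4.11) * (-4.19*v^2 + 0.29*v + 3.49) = -9.0923*v^5 - 4.1054*v^4 + 20.9738*v^3 + 20.2598*v^2 - 12.0807*v - 14.3439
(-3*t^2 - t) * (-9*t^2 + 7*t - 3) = 27*t^4 - 12*t^3 + 2*t^2 + 3*t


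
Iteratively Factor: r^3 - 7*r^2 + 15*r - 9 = (r - 3)*(r^2 - 4*r + 3) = (r - 3)^2*(r - 1)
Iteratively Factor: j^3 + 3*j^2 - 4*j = (j)*(j^2 + 3*j - 4) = j*(j + 4)*(j - 1)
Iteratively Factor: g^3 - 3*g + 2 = (g - 1)*(g^2 + g - 2) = (g - 1)*(g + 2)*(g - 1)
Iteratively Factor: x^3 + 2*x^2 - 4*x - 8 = (x - 2)*(x^2 + 4*x + 4) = (x - 2)*(x + 2)*(x + 2)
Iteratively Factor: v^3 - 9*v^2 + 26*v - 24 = (v - 2)*(v^2 - 7*v + 12) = (v - 4)*(v - 2)*(v - 3)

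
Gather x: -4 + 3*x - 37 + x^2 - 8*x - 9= x^2 - 5*x - 50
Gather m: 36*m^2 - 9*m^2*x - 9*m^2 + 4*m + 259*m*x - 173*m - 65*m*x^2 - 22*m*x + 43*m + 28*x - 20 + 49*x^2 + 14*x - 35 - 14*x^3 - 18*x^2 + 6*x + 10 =m^2*(27 - 9*x) + m*(-65*x^2 + 237*x - 126) - 14*x^3 + 31*x^2 + 48*x - 45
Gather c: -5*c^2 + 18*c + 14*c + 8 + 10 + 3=-5*c^2 + 32*c + 21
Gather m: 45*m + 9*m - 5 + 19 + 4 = 54*m + 18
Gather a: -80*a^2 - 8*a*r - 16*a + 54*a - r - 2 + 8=-80*a^2 + a*(38 - 8*r) - r + 6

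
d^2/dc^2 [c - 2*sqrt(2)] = 0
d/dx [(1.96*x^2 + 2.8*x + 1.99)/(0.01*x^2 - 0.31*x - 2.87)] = (-0.6356*x^2 - 11.2902*x - 7.4191)/(0.0001*x^4 - 0.0062*x^3 + 0.0387*x^2 + 1.7794*x + 8.2369)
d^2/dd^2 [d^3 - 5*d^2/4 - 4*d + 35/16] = 6*d - 5/2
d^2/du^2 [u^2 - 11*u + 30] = 2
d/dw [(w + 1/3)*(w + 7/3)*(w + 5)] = 3*w^2 + 46*w/3 + 127/9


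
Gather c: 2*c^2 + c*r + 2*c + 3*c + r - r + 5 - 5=2*c^2 + c*(r + 5)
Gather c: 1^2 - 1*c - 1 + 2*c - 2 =c - 2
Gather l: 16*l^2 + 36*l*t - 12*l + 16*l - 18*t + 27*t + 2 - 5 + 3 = 16*l^2 + l*(36*t + 4) + 9*t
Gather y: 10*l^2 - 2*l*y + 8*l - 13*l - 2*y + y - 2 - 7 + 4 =10*l^2 - 5*l + y*(-2*l - 1) - 5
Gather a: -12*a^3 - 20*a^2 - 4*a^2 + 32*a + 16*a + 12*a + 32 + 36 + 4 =-12*a^3 - 24*a^2 + 60*a + 72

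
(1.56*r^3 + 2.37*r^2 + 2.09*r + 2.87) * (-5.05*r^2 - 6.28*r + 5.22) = -7.878*r^5 - 21.7653*r^4 - 17.2949*r^3 - 15.2473*r^2 - 7.1138*r + 14.9814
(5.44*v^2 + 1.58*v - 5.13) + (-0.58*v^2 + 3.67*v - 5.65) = 4.86*v^2 + 5.25*v - 10.78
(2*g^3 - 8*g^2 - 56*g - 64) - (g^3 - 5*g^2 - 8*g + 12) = g^3 - 3*g^2 - 48*g - 76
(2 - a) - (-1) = 3 - a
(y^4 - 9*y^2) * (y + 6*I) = y^5 + 6*I*y^4 - 9*y^3 - 54*I*y^2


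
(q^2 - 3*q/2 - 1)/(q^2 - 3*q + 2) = (q + 1/2)/(q - 1)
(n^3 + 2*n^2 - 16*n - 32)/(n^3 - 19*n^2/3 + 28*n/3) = 3*(n^2 + 6*n + 8)/(n*(3*n - 7))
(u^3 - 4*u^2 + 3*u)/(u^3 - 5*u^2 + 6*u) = (u - 1)/(u - 2)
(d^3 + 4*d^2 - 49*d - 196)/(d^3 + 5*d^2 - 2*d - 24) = (d^2 - 49)/(d^2 + d - 6)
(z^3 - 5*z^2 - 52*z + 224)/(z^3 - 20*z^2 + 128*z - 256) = (z + 7)/(z - 8)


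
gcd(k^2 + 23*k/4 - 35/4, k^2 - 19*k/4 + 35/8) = k - 5/4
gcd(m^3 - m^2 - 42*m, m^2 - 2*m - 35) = m - 7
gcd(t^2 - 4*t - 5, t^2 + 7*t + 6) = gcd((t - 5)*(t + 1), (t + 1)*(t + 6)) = t + 1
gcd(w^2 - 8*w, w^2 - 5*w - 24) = w - 8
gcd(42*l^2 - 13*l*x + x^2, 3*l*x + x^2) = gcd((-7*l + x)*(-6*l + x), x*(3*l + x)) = 1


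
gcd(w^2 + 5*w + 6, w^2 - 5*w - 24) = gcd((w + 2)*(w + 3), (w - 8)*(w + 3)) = w + 3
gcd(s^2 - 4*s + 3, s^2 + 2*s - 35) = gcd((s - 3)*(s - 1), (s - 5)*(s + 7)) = 1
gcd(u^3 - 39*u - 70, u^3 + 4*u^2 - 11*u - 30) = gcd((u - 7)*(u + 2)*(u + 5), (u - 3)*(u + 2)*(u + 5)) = u^2 + 7*u + 10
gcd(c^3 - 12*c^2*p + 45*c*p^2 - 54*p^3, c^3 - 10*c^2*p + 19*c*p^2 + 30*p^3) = -c + 6*p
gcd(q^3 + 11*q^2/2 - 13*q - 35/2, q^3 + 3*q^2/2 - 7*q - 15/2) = q^2 - 3*q/2 - 5/2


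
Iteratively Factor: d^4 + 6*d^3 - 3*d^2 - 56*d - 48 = (d + 1)*(d^3 + 5*d^2 - 8*d - 48) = (d + 1)*(d + 4)*(d^2 + d - 12) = (d + 1)*(d + 4)^2*(d - 3)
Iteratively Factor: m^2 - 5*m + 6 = (m - 3)*(m - 2)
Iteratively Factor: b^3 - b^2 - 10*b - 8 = (b + 1)*(b^2 - 2*b - 8) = (b + 1)*(b + 2)*(b - 4)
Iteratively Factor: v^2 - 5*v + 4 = (v - 1)*(v - 4)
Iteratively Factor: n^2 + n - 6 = (n + 3)*(n - 2)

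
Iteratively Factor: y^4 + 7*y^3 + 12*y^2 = (y)*(y^3 + 7*y^2 + 12*y) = y*(y + 4)*(y^2 + 3*y) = y*(y + 3)*(y + 4)*(y)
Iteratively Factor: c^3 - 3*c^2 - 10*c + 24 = (c - 2)*(c^2 - c - 12) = (c - 4)*(c - 2)*(c + 3)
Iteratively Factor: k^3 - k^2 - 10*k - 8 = (k - 4)*(k^2 + 3*k + 2) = (k - 4)*(k + 2)*(k + 1)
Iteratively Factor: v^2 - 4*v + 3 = (v - 1)*(v - 3)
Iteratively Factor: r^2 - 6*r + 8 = (r - 4)*(r - 2)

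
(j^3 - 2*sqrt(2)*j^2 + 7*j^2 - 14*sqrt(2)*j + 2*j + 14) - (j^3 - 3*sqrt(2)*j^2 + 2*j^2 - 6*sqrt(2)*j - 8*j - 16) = sqrt(2)*j^2 + 5*j^2 - 8*sqrt(2)*j + 10*j + 30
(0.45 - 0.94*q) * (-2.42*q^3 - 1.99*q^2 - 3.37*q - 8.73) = 2.2748*q^4 + 0.7816*q^3 + 2.2723*q^2 + 6.6897*q - 3.9285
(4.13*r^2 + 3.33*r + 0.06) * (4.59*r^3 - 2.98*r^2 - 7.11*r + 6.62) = 18.9567*r^5 + 2.9773*r^4 - 39.0123*r^3 + 3.4855*r^2 + 21.618*r + 0.3972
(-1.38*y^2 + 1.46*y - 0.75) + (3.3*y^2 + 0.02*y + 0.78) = 1.92*y^2 + 1.48*y + 0.03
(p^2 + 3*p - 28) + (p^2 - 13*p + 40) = 2*p^2 - 10*p + 12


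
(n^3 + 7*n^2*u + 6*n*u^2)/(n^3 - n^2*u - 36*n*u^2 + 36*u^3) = n*(n + u)/(n^2 - 7*n*u + 6*u^2)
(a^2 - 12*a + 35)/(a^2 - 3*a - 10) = (a - 7)/(a + 2)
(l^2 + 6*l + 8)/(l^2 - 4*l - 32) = (l + 2)/(l - 8)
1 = 1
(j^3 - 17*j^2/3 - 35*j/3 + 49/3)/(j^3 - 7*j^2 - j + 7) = (j + 7/3)/(j + 1)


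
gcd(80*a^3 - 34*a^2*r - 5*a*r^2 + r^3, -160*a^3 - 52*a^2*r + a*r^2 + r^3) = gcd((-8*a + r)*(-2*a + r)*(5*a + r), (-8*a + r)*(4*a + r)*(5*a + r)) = -40*a^2 - 3*a*r + r^2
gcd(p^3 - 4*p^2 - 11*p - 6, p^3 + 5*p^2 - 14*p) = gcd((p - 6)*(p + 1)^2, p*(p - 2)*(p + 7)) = 1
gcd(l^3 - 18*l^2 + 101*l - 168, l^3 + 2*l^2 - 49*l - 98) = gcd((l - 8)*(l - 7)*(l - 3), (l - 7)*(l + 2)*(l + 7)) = l - 7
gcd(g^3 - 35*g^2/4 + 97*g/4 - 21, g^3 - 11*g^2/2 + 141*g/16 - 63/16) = g^2 - 19*g/4 + 21/4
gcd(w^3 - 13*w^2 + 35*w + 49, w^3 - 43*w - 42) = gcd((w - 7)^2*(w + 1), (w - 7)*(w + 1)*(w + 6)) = w^2 - 6*w - 7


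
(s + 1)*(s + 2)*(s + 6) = s^3 + 9*s^2 + 20*s + 12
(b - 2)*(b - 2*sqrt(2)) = b^2 - 2*sqrt(2)*b - 2*b + 4*sqrt(2)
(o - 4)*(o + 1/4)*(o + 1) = o^3 - 11*o^2/4 - 19*o/4 - 1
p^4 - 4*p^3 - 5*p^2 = p^2*(p - 5)*(p + 1)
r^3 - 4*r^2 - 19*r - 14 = (r - 7)*(r + 1)*(r + 2)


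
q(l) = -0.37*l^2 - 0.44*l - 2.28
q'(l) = -0.74*l - 0.44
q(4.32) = -11.09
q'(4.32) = -3.64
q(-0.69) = -2.15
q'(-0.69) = 0.07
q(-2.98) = -4.25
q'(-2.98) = 1.77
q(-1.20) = -2.28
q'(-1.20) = 0.45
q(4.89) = -13.28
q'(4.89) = -4.06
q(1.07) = -3.17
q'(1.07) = -1.23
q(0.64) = -2.71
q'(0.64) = -0.91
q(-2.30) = -3.23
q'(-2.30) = 1.26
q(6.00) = -18.24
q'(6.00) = -4.88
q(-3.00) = -4.29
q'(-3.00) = 1.78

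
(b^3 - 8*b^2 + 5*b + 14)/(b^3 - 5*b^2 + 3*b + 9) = (b^2 - 9*b + 14)/(b^2 - 6*b + 9)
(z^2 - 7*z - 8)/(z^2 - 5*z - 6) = (z - 8)/(z - 6)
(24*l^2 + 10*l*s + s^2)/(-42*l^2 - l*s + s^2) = (4*l + s)/(-7*l + s)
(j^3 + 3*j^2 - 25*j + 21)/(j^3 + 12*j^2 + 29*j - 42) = (j - 3)/(j + 6)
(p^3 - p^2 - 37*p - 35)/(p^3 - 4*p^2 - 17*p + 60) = (p^3 - p^2 - 37*p - 35)/(p^3 - 4*p^2 - 17*p + 60)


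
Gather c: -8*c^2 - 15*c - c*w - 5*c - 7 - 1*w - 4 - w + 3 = -8*c^2 + c*(-w - 20) - 2*w - 8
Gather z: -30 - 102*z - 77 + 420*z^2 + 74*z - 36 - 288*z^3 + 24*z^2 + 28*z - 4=-288*z^3 + 444*z^2 - 147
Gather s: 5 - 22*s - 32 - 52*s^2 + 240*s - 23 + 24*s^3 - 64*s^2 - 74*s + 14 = 24*s^3 - 116*s^2 + 144*s - 36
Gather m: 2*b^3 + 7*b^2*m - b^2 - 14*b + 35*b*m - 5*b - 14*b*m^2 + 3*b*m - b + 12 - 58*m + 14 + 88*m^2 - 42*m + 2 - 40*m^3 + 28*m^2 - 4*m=2*b^3 - b^2 - 20*b - 40*m^3 + m^2*(116 - 14*b) + m*(7*b^2 + 38*b - 104) + 28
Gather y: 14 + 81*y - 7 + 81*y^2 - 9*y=81*y^2 + 72*y + 7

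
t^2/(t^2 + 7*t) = t/(t + 7)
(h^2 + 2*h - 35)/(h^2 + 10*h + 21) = (h - 5)/(h + 3)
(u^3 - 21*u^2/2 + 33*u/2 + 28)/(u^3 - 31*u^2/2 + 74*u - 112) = (u + 1)/(u - 4)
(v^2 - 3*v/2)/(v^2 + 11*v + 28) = v*(2*v - 3)/(2*(v^2 + 11*v + 28))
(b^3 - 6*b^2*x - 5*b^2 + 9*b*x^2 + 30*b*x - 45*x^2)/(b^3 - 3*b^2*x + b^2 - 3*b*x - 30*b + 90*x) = (b - 3*x)/(b + 6)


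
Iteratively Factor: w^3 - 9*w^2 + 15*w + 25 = (w + 1)*(w^2 - 10*w + 25) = (w - 5)*(w + 1)*(w - 5)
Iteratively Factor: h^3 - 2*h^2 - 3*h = (h + 1)*(h^2 - 3*h) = (h - 3)*(h + 1)*(h)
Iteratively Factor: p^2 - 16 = (p + 4)*(p - 4)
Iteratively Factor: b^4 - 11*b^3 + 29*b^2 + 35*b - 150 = (b - 3)*(b^3 - 8*b^2 + 5*b + 50) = (b - 3)*(b + 2)*(b^2 - 10*b + 25) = (b - 5)*(b - 3)*(b + 2)*(b - 5)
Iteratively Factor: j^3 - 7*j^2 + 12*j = (j)*(j^2 - 7*j + 12) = j*(j - 4)*(j - 3)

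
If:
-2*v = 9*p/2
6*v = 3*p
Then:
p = 0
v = 0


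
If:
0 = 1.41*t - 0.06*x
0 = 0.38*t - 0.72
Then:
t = 1.89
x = 44.53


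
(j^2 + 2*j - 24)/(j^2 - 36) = (j - 4)/(j - 6)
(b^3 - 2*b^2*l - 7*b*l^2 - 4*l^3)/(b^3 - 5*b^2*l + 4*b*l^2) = (b^2 + 2*b*l + l^2)/(b*(b - l))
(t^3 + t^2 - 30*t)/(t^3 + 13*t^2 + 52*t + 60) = t*(t - 5)/(t^2 + 7*t + 10)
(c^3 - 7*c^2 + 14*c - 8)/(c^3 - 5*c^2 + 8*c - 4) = (c - 4)/(c - 2)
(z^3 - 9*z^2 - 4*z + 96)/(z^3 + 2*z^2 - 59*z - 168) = (z - 4)/(z + 7)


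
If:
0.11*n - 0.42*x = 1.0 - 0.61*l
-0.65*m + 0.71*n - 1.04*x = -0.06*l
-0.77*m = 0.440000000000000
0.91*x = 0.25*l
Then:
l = 2.00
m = -0.57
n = 0.11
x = 0.55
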